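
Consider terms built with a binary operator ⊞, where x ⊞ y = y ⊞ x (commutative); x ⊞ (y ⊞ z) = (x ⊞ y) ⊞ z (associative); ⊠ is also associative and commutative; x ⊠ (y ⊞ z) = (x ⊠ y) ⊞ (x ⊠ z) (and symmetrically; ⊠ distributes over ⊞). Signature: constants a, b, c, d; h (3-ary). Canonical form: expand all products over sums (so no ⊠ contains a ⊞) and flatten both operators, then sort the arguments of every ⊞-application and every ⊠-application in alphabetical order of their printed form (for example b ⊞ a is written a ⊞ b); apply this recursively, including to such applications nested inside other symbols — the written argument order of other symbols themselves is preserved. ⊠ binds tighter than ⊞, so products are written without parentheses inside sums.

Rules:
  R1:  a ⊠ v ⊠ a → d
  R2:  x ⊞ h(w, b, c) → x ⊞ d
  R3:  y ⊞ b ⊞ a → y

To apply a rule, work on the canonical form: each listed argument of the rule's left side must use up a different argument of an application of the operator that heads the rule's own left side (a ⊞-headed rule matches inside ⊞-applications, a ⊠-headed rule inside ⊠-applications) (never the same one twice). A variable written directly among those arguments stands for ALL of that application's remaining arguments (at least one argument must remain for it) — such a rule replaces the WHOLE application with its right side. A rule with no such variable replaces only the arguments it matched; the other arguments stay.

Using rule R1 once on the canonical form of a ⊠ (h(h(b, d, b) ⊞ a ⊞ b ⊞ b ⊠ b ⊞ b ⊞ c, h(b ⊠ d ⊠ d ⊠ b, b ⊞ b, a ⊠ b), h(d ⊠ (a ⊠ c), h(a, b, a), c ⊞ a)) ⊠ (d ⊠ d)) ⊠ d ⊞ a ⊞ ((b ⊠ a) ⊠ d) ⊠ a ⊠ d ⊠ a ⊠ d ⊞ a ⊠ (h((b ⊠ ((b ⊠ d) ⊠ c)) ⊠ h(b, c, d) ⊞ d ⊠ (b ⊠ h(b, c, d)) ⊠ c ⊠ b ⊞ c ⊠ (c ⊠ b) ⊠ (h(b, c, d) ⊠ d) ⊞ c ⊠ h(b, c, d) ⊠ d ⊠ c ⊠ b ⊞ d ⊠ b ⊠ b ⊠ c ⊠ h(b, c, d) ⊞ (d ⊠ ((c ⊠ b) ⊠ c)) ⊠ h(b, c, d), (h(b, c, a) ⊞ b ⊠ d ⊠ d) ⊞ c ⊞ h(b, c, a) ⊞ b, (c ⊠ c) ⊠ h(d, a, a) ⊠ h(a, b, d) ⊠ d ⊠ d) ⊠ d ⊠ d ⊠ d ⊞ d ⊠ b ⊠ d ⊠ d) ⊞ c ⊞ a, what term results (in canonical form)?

Canonical form:  a ⊞ a ⊞ a ⊠ a ⊠ a ⊠ b ⊠ d ⊠ d ⊠ d ⊞ a ⊠ b ⊠ d ⊠ d ⊠ d ⊞ a ⊠ d ⊠ d ⊠ d ⊠ h(a ⊞ b ⊞ b ⊞ b ⊠ b ⊞ c ⊞ h(b, d, b), h(b ⊠ b ⊠ d ⊠ d, b ⊞ b, a ⊠ b), h(a ⊠ c ⊠ d, h(a, b, a), a ⊞ c)) ⊞ a ⊠ d ⊠ d ⊠ d ⊠ h(b ⊠ b ⊠ c ⊠ d ⊠ h(b, c, d) ⊞ b ⊠ b ⊠ c ⊠ d ⊠ h(b, c, d) ⊞ b ⊠ b ⊠ c ⊠ d ⊠ h(b, c, d) ⊞ b ⊠ c ⊠ c ⊠ d ⊠ h(b, c, d) ⊞ b ⊠ c ⊠ c ⊠ d ⊠ h(b, c, d) ⊞ b ⊠ c ⊠ c ⊠ d ⊠ h(b, c, d), b ⊞ b ⊠ d ⊠ d ⊞ c ⊞ h(b, c, a) ⊞ h(b, c, a), c ⊠ c ⊠ d ⊠ d ⊠ h(a, b, d) ⊠ h(d, a, a)) ⊞ c
Match R1:  consume a, a;  v := a ⊠ b ⊠ d ⊠ d ⊠ d
The extension variable absorbs all remaining arguments, so the whole application is rewritten.
Giving:  a ⊞ a ⊞ a ⊠ b ⊠ d ⊠ d ⊠ d ⊞ a ⊠ d ⊠ d ⊠ d ⊠ h(a ⊞ b ⊞ b ⊞ b ⊠ b ⊞ c ⊞ h(b, d, b), h(b ⊠ b ⊠ d ⊠ d, b ⊞ b, a ⊠ b), h(a ⊠ c ⊠ d, h(a, b, a), a ⊞ c)) ⊞ a ⊠ d ⊠ d ⊠ d ⊠ h(b ⊠ b ⊠ c ⊠ d ⊠ h(b, c, d) ⊞ b ⊠ b ⊠ c ⊠ d ⊠ h(b, c, d) ⊞ b ⊠ b ⊠ c ⊠ d ⊠ h(b, c, d) ⊞ b ⊠ c ⊠ c ⊠ d ⊠ h(b, c, d) ⊞ b ⊠ c ⊠ c ⊠ d ⊠ h(b, c, d) ⊞ b ⊠ c ⊠ c ⊠ d ⊠ h(b, c, d), b ⊞ b ⊠ d ⊠ d ⊞ c ⊞ h(b, c, a) ⊞ h(b, c, a), c ⊠ c ⊠ d ⊠ d ⊠ h(a, b, d) ⊠ h(d, a, a)) ⊞ c ⊞ d

Answer: a ⊞ a ⊞ a ⊠ b ⊠ d ⊠ d ⊠ d ⊞ a ⊠ d ⊠ d ⊠ d ⊠ h(a ⊞ b ⊞ b ⊞ b ⊠ b ⊞ c ⊞ h(b, d, b), h(b ⊠ b ⊠ d ⊠ d, b ⊞ b, a ⊠ b), h(a ⊠ c ⊠ d, h(a, b, a), a ⊞ c)) ⊞ a ⊠ d ⊠ d ⊠ d ⊠ h(b ⊠ b ⊠ c ⊠ d ⊠ h(b, c, d) ⊞ b ⊠ b ⊠ c ⊠ d ⊠ h(b, c, d) ⊞ b ⊠ b ⊠ c ⊠ d ⊠ h(b, c, d) ⊞ b ⊠ c ⊠ c ⊠ d ⊠ h(b, c, d) ⊞ b ⊠ c ⊠ c ⊠ d ⊠ h(b, c, d) ⊞ b ⊠ c ⊠ c ⊠ d ⊠ h(b, c, d), b ⊞ b ⊠ d ⊠ d ⊞ c ⊞ h(b, c, a) ⊞ h(b, c, a), c ⊠ c ⊠ d ⊠ d ⊠ h(a, b, d) ⊠ h(d, a, a)) ⊞ c ⊞ d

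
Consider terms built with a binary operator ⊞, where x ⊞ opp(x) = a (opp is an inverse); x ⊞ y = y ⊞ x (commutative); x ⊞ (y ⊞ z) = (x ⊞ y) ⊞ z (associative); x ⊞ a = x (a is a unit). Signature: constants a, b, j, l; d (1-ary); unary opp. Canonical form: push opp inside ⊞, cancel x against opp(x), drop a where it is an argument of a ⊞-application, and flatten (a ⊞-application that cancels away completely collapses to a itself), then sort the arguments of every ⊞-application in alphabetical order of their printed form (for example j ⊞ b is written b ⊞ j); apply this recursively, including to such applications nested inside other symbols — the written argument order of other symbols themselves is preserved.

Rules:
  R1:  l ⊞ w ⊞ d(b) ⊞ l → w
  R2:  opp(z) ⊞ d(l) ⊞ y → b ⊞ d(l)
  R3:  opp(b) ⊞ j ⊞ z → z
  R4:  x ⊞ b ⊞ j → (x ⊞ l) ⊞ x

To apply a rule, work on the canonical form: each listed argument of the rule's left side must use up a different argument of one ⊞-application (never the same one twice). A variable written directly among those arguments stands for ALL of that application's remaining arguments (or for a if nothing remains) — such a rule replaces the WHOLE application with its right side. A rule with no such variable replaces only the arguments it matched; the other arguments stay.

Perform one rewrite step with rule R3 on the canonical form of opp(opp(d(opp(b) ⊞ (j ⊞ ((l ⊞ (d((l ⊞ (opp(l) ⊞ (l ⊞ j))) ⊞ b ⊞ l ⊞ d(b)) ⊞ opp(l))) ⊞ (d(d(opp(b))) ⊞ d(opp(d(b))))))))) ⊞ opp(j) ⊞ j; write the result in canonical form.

Answer: d(d(b ⊞ d(b) ⊞ j ⊞ l ⊞ l) ⊞ d(d(opp(b))) ⊞ d(opp(d(b))))

Derivation:
Canonical form:  d(d(b ⊞ d(b) ⊞ j ⊞ l ⊞ l) ⊞ d(d(opp(b))) ⊞ d(opp(d(b))) ⊞ j ⊞ opp(b))
Match R3:  consume j, opp(b);  z := d(b ⊞ d(b) ⊞ j ⊞ l ⊞ l) ⊞ d(d(opp(b))) ⊞ d(opp(d(b)))
The extension variable absorbs all remaining arguments, so the whole application is rewritten.
New term:  d(d(b ⊞ d(b) ⊞ j ⊞ l ⊞ l) ⊞ d(d(opp(b))) ⊞ d(opp(d(b))))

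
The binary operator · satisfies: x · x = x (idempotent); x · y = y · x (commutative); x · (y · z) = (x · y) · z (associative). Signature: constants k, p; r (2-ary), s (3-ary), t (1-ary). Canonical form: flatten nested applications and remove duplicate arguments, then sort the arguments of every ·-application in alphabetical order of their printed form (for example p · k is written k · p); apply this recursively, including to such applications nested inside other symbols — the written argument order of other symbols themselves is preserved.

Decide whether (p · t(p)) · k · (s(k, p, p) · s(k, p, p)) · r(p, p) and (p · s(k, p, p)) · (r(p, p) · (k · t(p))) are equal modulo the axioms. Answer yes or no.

Left:  (p · t(p)) · k · (s(k, p, p) · s(k, p, p)) · r(p, p)
  Flatten:  p · t(p) · k · s(k, p, p) · s(k, p, p) · r(p, p)
  Drop duplicates:  drop duplicate s(k, p, p)
  Sort arguments:  k · p · r(p, p) · s(k, p, p) · t(p)
Right:  (p · s(k, p, p)) · (r(p, p) · (k · t(p)))
  Merge nested applications:  p · s(k, p, p) · r(p, p) · k · t(p)
  Sort arguments:  k · p · r(p, p) · s(k, p, p) · t(p)

Answer: yes — both canonical forms are k · p · r(p, p) · s(k, p, p) · t(p)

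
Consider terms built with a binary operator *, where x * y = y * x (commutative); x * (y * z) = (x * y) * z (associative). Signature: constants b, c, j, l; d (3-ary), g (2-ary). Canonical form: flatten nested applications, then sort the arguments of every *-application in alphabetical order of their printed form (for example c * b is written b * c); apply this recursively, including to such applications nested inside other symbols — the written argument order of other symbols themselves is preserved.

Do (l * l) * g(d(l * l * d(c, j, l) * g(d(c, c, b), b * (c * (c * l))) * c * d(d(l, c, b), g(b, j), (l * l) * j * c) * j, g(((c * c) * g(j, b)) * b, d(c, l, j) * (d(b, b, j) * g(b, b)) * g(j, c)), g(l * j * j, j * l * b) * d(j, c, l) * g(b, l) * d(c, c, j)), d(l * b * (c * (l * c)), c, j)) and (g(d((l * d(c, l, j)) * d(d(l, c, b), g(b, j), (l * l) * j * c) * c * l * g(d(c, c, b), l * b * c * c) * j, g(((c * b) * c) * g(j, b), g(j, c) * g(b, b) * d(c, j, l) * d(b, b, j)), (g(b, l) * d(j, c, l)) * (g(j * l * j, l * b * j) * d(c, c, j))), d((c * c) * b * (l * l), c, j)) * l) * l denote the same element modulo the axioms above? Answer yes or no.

Answer: no — g(d(c * d(c, j, l) * d(d(l, c, b), g(b, j), c * j * l * l) * g(d(c, c, b), b * c * c * l) * j * l * l, g(b * c * c * g(j, b), d(b, b, j) * d(c, l, j) * g(b, b) * g(j, c)), d(c, c, j) * d(j, c, l) * g(b, l) * g(j * j * l, b * j * l)), d(b * c * c * l * l, c, j)) * l * l vs g(d(c * d(c, l, j) * d(d(l, c, b), g(b, j), c * j * l * l) * g(d(c, c, b), b * c * c * l) * j * l * l, g(b * c * c * g(j, b), d(b, b, j) * d(c, j, l) * g(b, b) * g(j, c)), d(c, c, j) * d(j, c, l) * g(b, l) * g(j * j * l, b * j * l)), d(b * c * c * l * l, c, j)) * l * l

Derivation:
Left:  (l * l) * g(d(l * l * d(c, j, l) * g(d(c, c, b), b * (c * (c * l))) * c * d(d(l, c, b), g(b, j), (l * l) * j * c) * j, g(((c * c) * g(j, b)) * b, d(c, l, j) * (d(b, b, j) * g(b, b)) * g(j, c)), g(l * j * j, j * l * b) * d(j, c, l) * g(b, l) * d(c, c, j)), d(l * b * (c * (l * c)), c, j))
  Merge nested applications:  l * l * g(d(l * l * d(c, j, l) * g(d(c, c, b), b * (c * (c * l))) * c * d(d(l, c, b), g(b, j), (l * l) * j * c) * j, g(((c * c) * g(j, b)) * b, d(c, l, j) * (d(b, b, j) * g(b, b)) * g(j, c)), g(l * j * j, j * l * b) * d(j, c, l) * g(b, l) * d(c, c, j)), d(l * b * (c * (l * c)), c, j))
  Inside:  g(d(l * l * d(c, j, l) * g(d(c, c, b), b * (c * (c * l))) * c * d(d(l, c, b), g(b, j), (l * l) * j * c) * j, g(((c * c) * g(j, b)) * b, d(c, l, j) * (d(b, b, j) * g(b, b)) * g(j, c)), g(l * j * j, j * l * b) * d(j, c, l) * g(b, l) * d(c, c, j)), d(l * b * (c * (l * c)), c, j))  →  g(d(c * d(c, j, l) * d(d(l, c, b), g(b, j), c * j * l * l) * g(d(c, c, b), b * c * c * l) * j * l * l, g(b * c * c * g(j, b), d(b, b, j) * d(c, l, j) * g(b, b) * g(j, c)), d(c, c, j) * d(j, c, l) * g(b, l) * g(j * j * l, b * j * l)), d(b * c * c * l * l, c, j))
  Order the arguments:  g(d(c * d(c, j, l) * d(d(l, c, b), g(b, j), c * j * l * l) * g(d(c, c, b), b * c * c * l) * j * l * l, g(b * c * c * g(j, b), d(b, b, j) * d(c, l, j) * g(b, b) * g(j, c)), d(c, c, j) * d(j, c, l) * g(b, l) * g(j * j * l, b * j * l)), d(b * c * c * l * l, c, j)) * l * l
Right:  (g(d((l * d(c, l, j)) * d(d(l, c, b), g(b, j), (l * l) * j * c) * c * l * g(d(c, c, b), l * b * c * c) * j, g(((c * b) * c) * g(j, b), g(j, c) * g(b, b) * d(c, j, l) * d(b, b, j)), (g(b, l) * d(j, c, l)) * (g(j * l * j, l * b * j) * d(c, c, j))), d((c * c) * b * (l * l), c, j)) * l) * l
  Un-nest:  g(d((l * d(c, l, j)) * d(d(l, c, b), g(b, j), (l * l) * j * c) * c * l * g(d(c, c, b), l * b * c * c) * j, g(((c * b) * c) * g(j, b), g(j, c) * g(b, b) * d(c, j, l) * d(b, b, j)), (g(b, l) * d(j, c, l)) * (g(j * l * j, l * b * j) * d(c, c, j))), d((c * c) * b * (l * l), c, j)) * l * l
  Inside:  g(d((l * d(c, l, j)) * d(d(l, c, b), g(b, j), (l * l) * j * c) * c * l * g(d(c, c, b), l * b * c * c) * j, g(((c * b) * c) * g(j, b), g(j, c) * g(b, b) * d(c, j, l) * d(b, b, j)), (g(b, l) * d(j, c, l)) * (g(j * l * j, l * b * j) * d(c, c, j))), d((c * c) * b * (l * l), c, j))  →  g(d(c * d(c, l, j) * d(d(l, c, b), g(b, j), c * j * l * l) * g(d(c, c, b), b * c * c * l) * j * l * l, g(b * c * c * g(j, b), d(b, b, j) * d(c, j, l) * g(b, b) * g(j, c)), d(c, c, j) * d(j, c, l) * g(b, l) * g(j * j * l, b * j * l)), d(b * c * c * l * l, c, j))
  Sort:  g(d(c * d(c, l, j) * d(d(l, c, b), g(b, j), c * j * l * l) * g(d(c, c, b), b * c * c * l) * j * l * l, g(b * c * c * g(j, b), d(b, b, j) * d(c, j, l) * g(b, b) * g(j, c)), d(c, c, j) * d(j, c, l) * g(b, l) * g(j * j * l, b * j * l)), d(b * c * c * l * l, c, j)) * l * l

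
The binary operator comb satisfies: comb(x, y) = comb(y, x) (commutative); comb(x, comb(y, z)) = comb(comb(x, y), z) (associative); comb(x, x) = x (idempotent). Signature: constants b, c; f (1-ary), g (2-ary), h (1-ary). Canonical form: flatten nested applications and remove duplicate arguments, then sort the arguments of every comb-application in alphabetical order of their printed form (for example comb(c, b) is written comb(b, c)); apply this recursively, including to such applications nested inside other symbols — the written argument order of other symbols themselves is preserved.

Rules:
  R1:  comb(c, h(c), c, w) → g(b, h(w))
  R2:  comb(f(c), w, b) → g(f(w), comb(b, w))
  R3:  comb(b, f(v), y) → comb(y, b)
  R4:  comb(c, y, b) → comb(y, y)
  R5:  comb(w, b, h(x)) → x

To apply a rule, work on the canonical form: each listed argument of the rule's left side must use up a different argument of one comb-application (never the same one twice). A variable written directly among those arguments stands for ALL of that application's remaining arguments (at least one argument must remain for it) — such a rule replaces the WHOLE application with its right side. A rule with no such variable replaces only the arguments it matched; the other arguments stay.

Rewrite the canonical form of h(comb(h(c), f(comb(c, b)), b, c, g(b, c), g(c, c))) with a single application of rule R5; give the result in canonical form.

Canonical form:  h(comb(b, c, f(comb(b, c)), g(b, c), g(c, c), h(c)))
Apply R5:  consuming b, h(c);  w := comb(c, f(comb(b, c)), g(b, c), g(c, c)), x := c
The variable takes the whole remainder — replace the entire application.
New term:  h(c)

Answer: h(c)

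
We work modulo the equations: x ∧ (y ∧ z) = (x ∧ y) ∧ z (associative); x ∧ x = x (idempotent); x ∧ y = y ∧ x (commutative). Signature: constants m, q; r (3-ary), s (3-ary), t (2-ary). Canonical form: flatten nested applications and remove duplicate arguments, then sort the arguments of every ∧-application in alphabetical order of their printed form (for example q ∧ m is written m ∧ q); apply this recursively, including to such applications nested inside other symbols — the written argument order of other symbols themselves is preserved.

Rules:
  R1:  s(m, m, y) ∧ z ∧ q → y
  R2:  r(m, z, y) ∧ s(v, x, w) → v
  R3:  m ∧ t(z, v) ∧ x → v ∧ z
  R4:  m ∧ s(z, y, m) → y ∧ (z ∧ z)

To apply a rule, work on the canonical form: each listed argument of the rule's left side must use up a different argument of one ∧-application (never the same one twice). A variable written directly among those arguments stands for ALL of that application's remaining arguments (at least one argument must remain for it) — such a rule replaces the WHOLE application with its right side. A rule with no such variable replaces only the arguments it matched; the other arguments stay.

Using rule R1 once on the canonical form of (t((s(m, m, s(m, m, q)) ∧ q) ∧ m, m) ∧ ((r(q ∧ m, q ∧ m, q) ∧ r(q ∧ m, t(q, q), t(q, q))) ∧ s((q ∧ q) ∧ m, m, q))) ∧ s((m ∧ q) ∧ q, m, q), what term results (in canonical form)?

Canonical form:  r(m ∧ q, m ∧ q, q) ∧ r(m ∧ q, t(q, q), t(q, q)) ∧ s(m ∧ q, m, q) ∧ t(m ∧ q ∧ s(m, m, s(m, m, q)), m)
Match R1:  consume q, s(m, m, s(m, m, q));  y := s(m, m, q), z := m
Every leftover argument binds to the variable; the entire application is replaced.
New term:  r(m ∧ q, m ∧ q, q) ∧ r(m ∧ q, t(q, q), t(q, q)) ∧ s(m ∧ q, m, q) ∧ t(s(m, m, q), m)

Answer: r(m ∧ q, m ∧ q, q) ∧ r(m ∧ q, t(q, q), t(q, q)) ∧ s(m ∧ q, m, q) ∧ t(s(m, m, q), m)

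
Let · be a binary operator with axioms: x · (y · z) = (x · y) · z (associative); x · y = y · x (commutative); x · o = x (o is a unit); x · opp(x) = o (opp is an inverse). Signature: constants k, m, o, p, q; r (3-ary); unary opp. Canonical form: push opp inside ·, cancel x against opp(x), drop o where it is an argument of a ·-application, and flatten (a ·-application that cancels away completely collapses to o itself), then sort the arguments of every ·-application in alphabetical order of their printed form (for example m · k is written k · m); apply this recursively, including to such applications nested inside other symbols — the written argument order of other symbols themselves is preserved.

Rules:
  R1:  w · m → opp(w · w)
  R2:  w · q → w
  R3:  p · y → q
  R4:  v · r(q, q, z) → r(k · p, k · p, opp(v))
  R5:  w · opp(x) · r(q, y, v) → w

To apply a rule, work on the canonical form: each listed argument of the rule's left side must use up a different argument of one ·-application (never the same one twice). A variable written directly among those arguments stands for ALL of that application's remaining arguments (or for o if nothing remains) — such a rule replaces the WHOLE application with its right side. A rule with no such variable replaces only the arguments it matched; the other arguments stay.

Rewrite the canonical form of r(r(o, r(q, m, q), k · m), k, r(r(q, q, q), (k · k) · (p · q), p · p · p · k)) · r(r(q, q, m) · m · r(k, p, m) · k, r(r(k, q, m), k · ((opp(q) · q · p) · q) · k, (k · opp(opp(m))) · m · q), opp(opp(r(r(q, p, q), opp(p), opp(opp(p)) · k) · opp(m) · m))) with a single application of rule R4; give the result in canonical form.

Answer: r(r(k · p, k · p, opp(k) · opp(m) · opp(r(k, p, m))), r(r(k, q, m), k · k · p · q, k · m · m · q), r(r(q, p, q), opp(p), k · p)) · r(r(o, r(q, m, q), k · m), k, r(r(q, q, q), k · k · p · q, k · p · p · p))

Derivation:
Canonical form:  r(k · m · r(k, p, m) · r(q, q, m), r(r(k, q, m), k · k · p · q, k · m · m · q), r(r(q, p, q), opp(p), k · p)) · r(r(o, r(q, m, q), k · m), k, r(r(q, q, q), k · k · p · q, k · p · p · p))
Match R4:  consume r(q, q, m);  v := k · m · r(k, p, m), z := m
Every leftover argument binds to the variable; the entire application is replaced.
Result:  r(r(k · p, k · p, opp(k) · opp(m) · opp(r(k, p, m))), r(r(k, q, m), k · k · p · q, k · m · m · q), r(r(q, p, q), opp(p), k · p)) · r(r(o, r(q, m, q), k · m), k, r(r(q, q, q), k · k · p · q, k · p · p · p))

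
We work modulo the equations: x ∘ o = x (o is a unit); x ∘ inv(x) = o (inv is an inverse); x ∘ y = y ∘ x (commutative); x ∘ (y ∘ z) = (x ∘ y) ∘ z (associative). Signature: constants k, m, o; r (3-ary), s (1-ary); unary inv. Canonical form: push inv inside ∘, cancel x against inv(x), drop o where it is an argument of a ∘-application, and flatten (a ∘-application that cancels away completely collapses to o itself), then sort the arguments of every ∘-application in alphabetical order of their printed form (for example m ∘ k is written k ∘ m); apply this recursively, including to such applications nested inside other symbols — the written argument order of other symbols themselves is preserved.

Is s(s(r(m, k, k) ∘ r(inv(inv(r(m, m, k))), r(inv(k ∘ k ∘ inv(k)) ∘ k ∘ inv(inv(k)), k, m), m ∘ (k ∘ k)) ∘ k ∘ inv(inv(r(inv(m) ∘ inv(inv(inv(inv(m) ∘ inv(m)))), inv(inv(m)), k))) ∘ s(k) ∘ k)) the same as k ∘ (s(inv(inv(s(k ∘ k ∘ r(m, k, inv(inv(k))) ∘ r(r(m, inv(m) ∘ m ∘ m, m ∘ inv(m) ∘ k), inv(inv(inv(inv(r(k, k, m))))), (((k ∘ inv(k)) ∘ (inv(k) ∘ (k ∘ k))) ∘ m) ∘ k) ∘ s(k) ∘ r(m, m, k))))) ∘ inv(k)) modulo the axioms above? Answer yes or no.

Left:  s(s(r(m, k, k) ∘ r(inv(inv(r(m, m, k))), r(inv(k ∘ k ∘ inv(k)) ∘ k ∘ inv(inv(k)), k, m), m ∘ (k ∘ k)) ∘ k ∘ inv(inv(r(inv(m) ∘ inv(inv(inv(inv(m) ∘ inv(m)))), inv(inv(m)), k))) ∘ s(k) ∘ k))
  Descend into:  r(m, k, k) ∘ r(inv(inv(r(m, m, k))), r(inv(k ∘ k ∘ inv(k)) ∘ k ∘ inv(inv(k)), k, m), m ∘ (k ∘ k)) ∘ k ∘ inv(inv(r(inv(m) ∘ inv(inv(inv(inv(m) ∘ inv(m)))), inv(inv(m)), k))) ∘ s(k) ∘ k
  Push inv inside:  distribute inv over ∘ and collapse double inv
  Collect terms:  r(m, k, k) ∘ r(r(m, m, k), r(k, k, m), k ∘ k ∘ m) ∘ k ∘ k ∘ r(m, m, k) ∘ s(k)
  Sort arguments:  k ∘ k ∘ r(m, k, k) ∘ r(m, m, k) ∘ r(r(m, m, k), r(k, k, m), k ∘ k ∘ m) ∘ s(k)
  Reassemble:  s(s(k ∘ k ∘ r(m, k, k) ∘ r(m, m, k) ∘ r(r(m, m, k), r(k, k, m), k ∘ k ∘ m) ∘ s(k)))
Right:  k ∘ (s(inv(inv(s(k ∘ k ∘ r(m, k, inv(inv(k))) ∘ r(r(m, inv(m) ∘ m ∘ m, m ∘ inv(m) ∘ k), inv(inv(inv(inv(r(k, k, m))))), (((k ∘ inv(k)) ∘ (inv(k) ∘ (k ∘ k))) ∘ m) ∘ k) ∘ s(k) ∘ r(m, m, k))))) ∘ inv(k))
  Push inv inside:  distribute inv over ∘ and collapse double inv
  Cancel:  k cancels
  Collect terms:  s(s(k ∘ k ∘ r(m, k, k) ∘ r(m, m, k) ∘ r(r(m, m, k), r(k, k, m), k ∘ k ∘ m) ∘ s(k)))

Answer: yes — both canonical forms are s(s(k ∘ k ∘ r(m, k, k) ∘ r(m, m, k) ∘ r(r(m, m, k), r(k, k, m), k ∘ k ∘ m) ∘ s(k)))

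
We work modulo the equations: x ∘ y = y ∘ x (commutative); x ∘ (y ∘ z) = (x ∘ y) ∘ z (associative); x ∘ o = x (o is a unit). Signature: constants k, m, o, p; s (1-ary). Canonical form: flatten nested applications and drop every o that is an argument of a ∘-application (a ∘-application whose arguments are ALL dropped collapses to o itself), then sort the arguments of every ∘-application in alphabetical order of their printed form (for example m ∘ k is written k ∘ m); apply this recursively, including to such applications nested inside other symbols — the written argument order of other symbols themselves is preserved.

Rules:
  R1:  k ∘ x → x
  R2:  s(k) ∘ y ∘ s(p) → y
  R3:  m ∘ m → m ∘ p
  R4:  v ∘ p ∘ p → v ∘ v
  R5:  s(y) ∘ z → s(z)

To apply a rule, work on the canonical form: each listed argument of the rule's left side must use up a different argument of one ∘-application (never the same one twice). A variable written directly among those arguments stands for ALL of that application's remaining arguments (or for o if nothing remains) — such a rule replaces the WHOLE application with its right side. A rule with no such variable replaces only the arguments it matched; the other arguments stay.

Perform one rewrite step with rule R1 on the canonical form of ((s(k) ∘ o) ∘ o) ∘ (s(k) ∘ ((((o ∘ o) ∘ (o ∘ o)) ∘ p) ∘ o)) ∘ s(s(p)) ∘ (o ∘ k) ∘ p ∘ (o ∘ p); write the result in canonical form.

Answer: p ∘ p ∘ p ∘ s(k) ∘ s(k) ∘ s(s(p))

Derivation:
Canonical form:  k ∘ p ∘ p ∘ p ∘ s(k) ∘ s(k) ∘ s(s(p))
R1 matches:  uses k;  x := p ∘ p ∘ p ∘ s(k) ∘ s(k) ∘ s(s(p))
Every leftover argument binds to the variable; the entire application is replaced.
New term:  p ∘ p ∘ p ∘ s(k) ∘ s(k) ∘ s(s(p))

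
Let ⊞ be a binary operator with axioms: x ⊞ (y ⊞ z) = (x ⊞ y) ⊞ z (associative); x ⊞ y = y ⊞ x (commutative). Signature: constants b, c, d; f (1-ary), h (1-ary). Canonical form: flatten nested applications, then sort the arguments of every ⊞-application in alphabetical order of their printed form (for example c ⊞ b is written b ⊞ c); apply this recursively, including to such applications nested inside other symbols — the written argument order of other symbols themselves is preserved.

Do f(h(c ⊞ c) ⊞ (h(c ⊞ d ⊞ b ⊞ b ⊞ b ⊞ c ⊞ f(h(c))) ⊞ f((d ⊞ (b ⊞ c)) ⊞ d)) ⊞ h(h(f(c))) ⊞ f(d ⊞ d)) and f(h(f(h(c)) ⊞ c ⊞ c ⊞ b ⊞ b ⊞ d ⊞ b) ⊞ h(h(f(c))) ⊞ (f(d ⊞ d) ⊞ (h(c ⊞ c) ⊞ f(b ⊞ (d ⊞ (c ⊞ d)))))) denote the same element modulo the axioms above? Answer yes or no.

Left:  f(h(c ⊞ c) ⊞ (h(c ⊞ d ⊞ b ⊞ b ⊞ b ⊞ c ⊞ f(h(c))) ⊞ f((d ⊞ (b ⊞ c)) ⊞ d)) ⊞ h(h(f(c))) ⊞ f(d ⊞ d))
  Focus inside:  h(c ⊞ c) ⊞ (h(c ⊞ d ⊞ b ⊞ b ⊞ b ⊞ c ⊞ f(h(c))) ⊞ f((d ⊞ (b ⊞ c)) ⊞ d)) ⊞ h(h(f(c))) ⊞ f(d ⊞ d)
  Un-nest:  h(c ⊞ c) ⊞ h(c ⊞ d ⊞ b ⊞ b ⊞ b ⊞ c ⊞ f(h(c))) ⊞ f((d ⊞ (b ⊞ c)) ⊞ d) ⊞ h(h(f(c))) ⊞ f(d ⊞ d)
  Simplify inside:  h(c ⊞ d ⊞ b ⊞ b ⊞ b ⊞ c ⊞ f(h(c)))  →  h(b ⊞ b ⊞ b ⊞ c ⊞ c ⊞ d ⊞ f(h(c)))
  Canonicalize subterm:  f((d ⊞ (b ⊞ c)) ⊞ d)  →  f(b ⊞ c ⊞ d ⊞ d)
  Order the arguments:  f(b ⊞ c ⊞ d ⊞ d) ⊞ f(d ⊞ d) ⊞ h(b ⊞ b ⊞ b ⊞ c ⊞ c ⊞ d ⊞ f(h(c))) ⊞ h(c ⊞ c) ⊞ h(h(f(c)))
  Put back:  f(f(b ⊞ c ⊞ d ⊞ d) ⊞ f(d ⊞ d) ⊞ h(b ⊞ b ⊞ b ⊞ c ⊞ c ⊞ d ⊞ f(h(c))) ⊞ h(c ⊞ c) ⊞ h(h(f(c))))
Right:  f(h(f(h(c)) ⊞ c ⊞ c ⊞ b ⊞ b ⊞ d ⊞ b) ⊞ h(h(f(c))) ⊞ (f(d ⊞ d) ⊞ (h(c ⊞ c) ⊞ f(b ⊞ (d ⊞ (c ⊞ d))))))
  Work inside:  h(f(h(c)) ⊞ c ⊞ c ⊞ b ⊞ b ⊞ d ⊞ b) ⊞ h(h(f(c))) ⊞ (f(d ⊞ d) ⊞ (h(c ⊞ c) ⊞ f(b ⊞ (d ⊞ (c ⊞ d)))))
  Merge nested applications:  h(f(h(c)) ⊞ c ⊞ c ⊞ b ⊞ b ⊞ d ⊞ b) ⊞ h(h(f(c))) ⊞ f(d ⊞ d) ⊞ h(c ⊞ c) ⊞ f(b ⊞ (d ⊞ (c ⊞ d)))
  Simplify inside:  h(f(h(c)) ⊞ c ⊞ c ⊞ b ⊞ b ⊞ d ⊞ b)  →  h(b ⊞ b ⊞ b ⊞ c ⊞ c ⊞ d ⊞ f(h(c)))
  Canonicalize subterm:  f(b ⊞ (d ⊞ (c ⊞ d)))  →  f(b ⊞ c ⊞ d ⊞ d)
  Sort arguments:  f(b ⊞ c ⊞ d ⊞ d) ⊞ f(d ⊞ d) ⊞ h(b ⊞ b ⊞ b ⊞ c ⊞ c ⊞ d ⊞ f(h(c))) ⊞ h(c ⊞ c) ⊞ h(h(f(c)))
  Reassemble:  f(f(b ⊞ c ⊞ d ⊞ d) ⊞ f(d ⊞ d) ⊞ h(b ⊞ b ⊞ b ⊞ c ⊞ c ⊞ d ⊞ f(h(c))) ⊞ h(c ⊞ c) ⊞ h(h(f(c))))

Answer: yes — both canonical forms are f(f(b ⊞ c ⊞ d ⊞ d) ⊞ f(d ⊞ d) ⊞ h(b ⊞ b ⊞ b ⊞ c ⊞ c ⊞ d ⊞ f(h(c))) ⊞ h(c ⊞ c) ⊞ h(h(f(c))))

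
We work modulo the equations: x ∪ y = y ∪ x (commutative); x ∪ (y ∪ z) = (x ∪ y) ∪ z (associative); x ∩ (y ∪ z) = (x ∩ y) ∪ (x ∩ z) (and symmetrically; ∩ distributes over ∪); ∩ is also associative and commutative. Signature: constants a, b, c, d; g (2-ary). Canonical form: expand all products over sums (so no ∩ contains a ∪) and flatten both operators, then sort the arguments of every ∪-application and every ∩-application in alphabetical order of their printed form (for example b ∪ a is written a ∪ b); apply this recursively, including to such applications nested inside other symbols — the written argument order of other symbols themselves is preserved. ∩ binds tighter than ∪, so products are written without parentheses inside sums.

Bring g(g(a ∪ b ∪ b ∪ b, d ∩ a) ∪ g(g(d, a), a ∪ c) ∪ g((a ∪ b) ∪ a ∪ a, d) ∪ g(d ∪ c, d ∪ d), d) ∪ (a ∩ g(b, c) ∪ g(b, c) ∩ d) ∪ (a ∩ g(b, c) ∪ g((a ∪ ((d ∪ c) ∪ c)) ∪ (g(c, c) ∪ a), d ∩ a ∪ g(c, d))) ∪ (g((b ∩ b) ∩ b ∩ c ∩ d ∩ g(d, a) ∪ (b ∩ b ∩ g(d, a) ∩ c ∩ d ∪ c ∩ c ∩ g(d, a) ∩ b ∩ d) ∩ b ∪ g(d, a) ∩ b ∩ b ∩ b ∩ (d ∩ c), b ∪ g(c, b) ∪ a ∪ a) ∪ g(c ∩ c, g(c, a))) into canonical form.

Expand:  g(g(a ∪ a ∪ a ∪ b, d) ∪ g(a ∪ b ∪ b ∪ b, a ∩ d) ∪ g(c ∪ d, d ∪ d) ∪ g(g(d, a), a ∪ c), d) ∪ a ∩ g(b, c) ∪ d ∩ g(b, c) ∪ a ∩ g(b, c) ∪ g(a ∪ a ∪ c ∪ c ∪ d ∪ g(c, c), a ∩ d ∪ g(c, d)) ∪ g(b ∩ b ∩ b ∩ c ∩ d ∩ g(d, a) ∪ b ∩ b ∩ b ∩ c ∩ d ∩ g(d, a) ∪ b ∩ b ∩ b ∩ c ∩ d ∩ g(d, a) ∪ b ∩ b ∩ c ∩ c ∩ d ∩ g(d, a), a ∪ a ∪ b ∪ g(c, b)) ∪ g(c ∩ c, g(c, a))
Order the arguments:  a ∩ g(b, c) ∪ a ∩ g(b, c) ∪ d ∩ g(b, c) ∪ g(a ∪ a ∪ c ∪ c ∪ d ∪ g(c, c), a ∩ d ∪ g(c, d)) ∪ g(b ∩ b ∩ b ∩ c ∩ d ∩ g(d, a) ∪ b ∩ b ∩ b ∩ c ∩ d ∩ g(d, a) ∪ b ∩ b ∩ b ∩ c ∩ d ∩ g(d, a) ∪ b ∩ b ∩ c ∩ c ∩ d ∩ g(d, a), a ∪ a ∪ b ∪ g(c, b)) ∪ g(c ∩ c, g(c, a)) ∪ g(g(a ∪ a ∪ a ∪ b, d) ∪ g(a ∪ b ∪ b ∪ b, a ∩ d) ∪ g(c ∪ d, d ∪ d) ∪ g(g(d, a), a ∪ c), d)

Answer: a ∩ g(b, c) ∪ a ∩ g(b, c) ∪ d ∩ g(b, c) ∪ g(a ∪ a ∪ c ∪ c ∪ d ∪ g(c, c), a ∩ d ∪ g(c, d)) ∪ g(b ∩ b ∩ b ∩ c ∩ d ∩ g(d, a) ∪ b ∩ b ∩ b ∩ c ∩ d ∩ g(d, a) ∪ b ∩ b ∩ b ∩ c ∩ d ∩ g(d, a) ∪ b ∩ b ∩ c ∩ c ∩ d ∩ g(d, a), a ∪ a ∪ b ∪ g(c, b)) ∪ g(c ∩ c, g(c, a)) ∪ g(g(a ∪ a ∪ a ∪ b, d) ∪ g(a ∪ b ∪ b ∪ b, a ∩ d) ∪ g(c ∪ d, d ∪ d) ∪ g(g(d, a), a ∪ c), d)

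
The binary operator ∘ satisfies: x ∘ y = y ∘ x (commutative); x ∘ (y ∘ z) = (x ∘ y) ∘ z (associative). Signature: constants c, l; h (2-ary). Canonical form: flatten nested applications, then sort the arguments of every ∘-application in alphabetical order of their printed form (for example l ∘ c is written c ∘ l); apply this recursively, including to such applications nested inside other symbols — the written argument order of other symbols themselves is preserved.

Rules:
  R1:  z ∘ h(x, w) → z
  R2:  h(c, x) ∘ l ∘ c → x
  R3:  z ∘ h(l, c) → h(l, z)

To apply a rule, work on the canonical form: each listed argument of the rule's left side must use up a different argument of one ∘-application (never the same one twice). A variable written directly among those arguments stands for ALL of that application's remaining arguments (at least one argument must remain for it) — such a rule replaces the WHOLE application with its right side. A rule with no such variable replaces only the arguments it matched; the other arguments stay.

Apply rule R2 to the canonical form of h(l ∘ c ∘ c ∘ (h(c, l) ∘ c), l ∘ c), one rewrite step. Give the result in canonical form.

Canonical form:  h(c ∘ c ∘ c ∘ h(c, l) ∘ l, c ∘ l)
R2 matches:  uses c, h(c, l), l;  x := l
Giving:  h(c ∘ c ∘ l, c ∘ l)

Answer: h(c ∘ c ∘ l, c ∘ l)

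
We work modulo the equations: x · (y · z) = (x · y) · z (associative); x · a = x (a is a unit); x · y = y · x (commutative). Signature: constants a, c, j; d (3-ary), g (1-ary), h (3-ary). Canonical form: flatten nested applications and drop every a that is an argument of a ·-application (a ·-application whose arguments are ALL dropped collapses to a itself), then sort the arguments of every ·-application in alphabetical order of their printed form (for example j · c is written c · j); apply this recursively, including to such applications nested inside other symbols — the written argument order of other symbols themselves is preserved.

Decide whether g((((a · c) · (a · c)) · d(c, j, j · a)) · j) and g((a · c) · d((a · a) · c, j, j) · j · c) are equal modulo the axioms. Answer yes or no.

Left:  g((((a · c) · (a · c)) · d(c, j, j · a)) · j)
  Descend into:  (((a · c) · (a · c)) · d(c, j, j · a)) · j
  Merge nested applications:  a · c · a · c · d(c, j, j · a) · j
  Inside:  d(c, j, j · a)  →  d(c, j, j)
  Units out:  drop a (×2)
  Order the arguments:  c · c · d(c, j, j) · j
  Rebuild:  g(c · c · d(c, j, j) · j)
Right:  g((a · c) · d((a · a) · c, j, j) · j · c)
  Focus inside:  (a · c) · d((a · a) · c, j, j) · j · c
  Un-nest:  a · c · d((a · a) · c, j, j) · j · c
  Simplify inside:  d((a · a) · c, j, j)  →  d(c, j, j)
  Unit:  drop a
  Order the arguments:  c · c · d(c, j, j) · j
  Reassemble:  g(c · c · d(c, j, j) · j)

Answer: yes — both canonical forms are g(c · c · d(c, j, j) · j)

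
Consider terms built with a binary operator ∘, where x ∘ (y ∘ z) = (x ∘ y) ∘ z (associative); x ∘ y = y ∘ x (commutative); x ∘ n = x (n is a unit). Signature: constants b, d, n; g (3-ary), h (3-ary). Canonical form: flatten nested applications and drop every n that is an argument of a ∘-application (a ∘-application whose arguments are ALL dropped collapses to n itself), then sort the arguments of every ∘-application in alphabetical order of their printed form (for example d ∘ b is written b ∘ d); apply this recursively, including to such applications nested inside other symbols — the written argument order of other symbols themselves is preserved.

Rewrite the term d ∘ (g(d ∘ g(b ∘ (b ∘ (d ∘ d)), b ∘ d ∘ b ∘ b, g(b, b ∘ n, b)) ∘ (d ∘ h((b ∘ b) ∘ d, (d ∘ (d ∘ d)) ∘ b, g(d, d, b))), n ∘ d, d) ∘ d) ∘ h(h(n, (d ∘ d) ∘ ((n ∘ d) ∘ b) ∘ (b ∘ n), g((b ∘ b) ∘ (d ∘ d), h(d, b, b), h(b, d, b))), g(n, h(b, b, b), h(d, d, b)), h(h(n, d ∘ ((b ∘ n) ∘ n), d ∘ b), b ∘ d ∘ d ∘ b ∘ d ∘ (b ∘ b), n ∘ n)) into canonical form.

Un-nest:  d ∘ g(d ∘ g(b ∘ (b ∘ (d ∘ d)), b ∘ d ∘ b ∘ b, g(b, b ∘ n, b)) ∘ (d ∘ h((b ∘ b) ∘ d, (d ∘ (d ∘ d)) ∘ b, g(d, d, b))), n ∘ d, d) ∘ d ∘ h(h(n, (d ∘ d) ∘ ((n ∘ d) ∘ b) ∘ (b ∘ n), g((b ∘ b) ∘ (d ∘ d), h(d, b, b), h(b, d, b))), g(n, h(b, b, b), h(d, d, b)), h(h(n, d ∘ ((b ∘ n) ∘ n), d ∘ b), b ∘ d ∘ d ∘ b ∘ d ∘ (b ∘ b), n ∘ n))
Inside:  g(d ∘ g(b ∘ (b ∘ (d ∘ d)), b ∘ d ∘ b ∘ b, g(b, b ∘ n, b)) ∘ (d ∘ h((b ∘ b) ∘ d, (d ∘ (d ∘ d)) ∘ b, g(d, d, b))), n ∘ d, d)  →  g(d ∘ d ∘ g(b ∘ b ∘ d ∘ d, b ∘ b ∘ b ∘ d, g(b, b, b)) ∘ h(b ∘ b ∘ d, b ∘ d ∘ d ∘ d, g(d, d, b)), d, d)
Inside:  h(h(n, (d ∘ d) ∘ ((n ∘ d) ∘ b) ∘ (b ∘ n), g((b ∘ b) ∘ (d ∘ d), h(d, b, b), h(b, d, b))), g(n, h(b, b, b), h(d, d, b)), h(h(n, d ∘ ((b ∘ n) ∘ n), d ∘ b), b ∘ d ∘ d ∘ b ∘ d ∘ (b ∘ b), n ∘ n))  →  h(h(n, b ∘ b ∘ d ∘ d ∘ d, g(b ∘ b ∘ d ∘ d, h(d, b, b), h(b, d, b))), g(n, h(b, b, b), h(d, d, b)), h(h(n, b ∘ d, b ∘ d), b ∘ b ∘ b ∘ b ∘ d ∘ d ∘ d, n))
Sort:  d ∘ d ∘ g(d ∘ d ∘ g(b ∘ b ∘ d ∘ d, b ∘ b ∘ b ∘ d, g(b, b, b)) ∘ h(b ∘ b ∘ d, b ∘ d ∘ d ∘ d, g(d, d, b)), d, d) ∘ h(h(n, b ∘ b ∘ d ∘ d ∘ d, g(b ∘ b ∘ d ∘ d, h(d, b, b), h(b, d, b))), g(n, h(b, b, b), h(d, d, b)), h(h(n, b ∘ d, b ∘ d), b ∘ b ∘ b ∘ b ∘ d ∘ d ∘ d, n))

Answer: d ∘ d ∘ g(d ∘ d ∘ g(b ∘ b ∘ d ∘ d, b ∘ b ∘ b ∘ d, g(b, b, b)) ∘ h(b ∘ b ∘ d, b ∘ d ∘ d ∘ d, g(d, d, b)), d, d) ∘ h(h(n, b ∘ b ∘ d ∘ d ∘ d, g(b ∘ b ∘ d ∘ d, h(d, b, b), h(b, d, b))), g(n, h(b, b, b), h(d, d, b)), h(h(n, b ∘ d, b ∘ d), b ∘ b ∘ b ∘ b ∘ d ∘ d ∘ d, n))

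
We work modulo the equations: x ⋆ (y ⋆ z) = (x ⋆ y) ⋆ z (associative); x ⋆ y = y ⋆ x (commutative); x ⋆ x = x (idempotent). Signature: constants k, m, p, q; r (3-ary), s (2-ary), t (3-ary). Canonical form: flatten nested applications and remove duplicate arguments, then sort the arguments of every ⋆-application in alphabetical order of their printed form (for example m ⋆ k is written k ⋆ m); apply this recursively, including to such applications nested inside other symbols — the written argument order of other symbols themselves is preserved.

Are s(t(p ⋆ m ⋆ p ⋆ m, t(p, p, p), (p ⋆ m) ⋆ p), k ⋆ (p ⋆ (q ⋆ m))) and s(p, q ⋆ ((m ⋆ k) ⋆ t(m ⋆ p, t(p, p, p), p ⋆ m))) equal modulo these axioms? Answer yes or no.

Answer: no — s(t(m ⋆ p, t(p, p, p), m ⋆ p), k ⋆ m ⋆ p ⋆ q) vs s(p, k ⋆ m ⋆ q ⋆ t(m ⋆ p, t(p, p, p), m ⋆ p))

Derivation:
Left:  s(t(p ⋆ m ⋆ p ⋆ m, t(p, p, p), (p ⋆ m) ⋆ p), k ⋆ (p ⋆ (q ⋆ m)))
  Focus inside:  k ⋆ (p ⋆ (q ⋆ m))
  Merge nested applications:  k ⋆ p ⋆ q ⋆ m
  Sort arguments:  k ⋆ m ⋆ p ⋆ q
  Put back:  s(t(m ⋆ p, t(p, p, p), m ⋆ p), k ⋆ m ⋆ p ⋆ q)
Right:  s(p, q ⋆ ((m ⋆ k) ⋆ t(m ⋆ p, t(p, p, p), p ⋆ m)))
  Focus inside:  q ⋆ ((m ⋆ k) ⋆ t(m ⋆ p, t(p, p, p), p ⋆ m))
  Un-nest:  q ⋆ m ⋆ k ⋆ t(m ⋆ p, t(p, p, p), p ⋆ m)
  Inside:  t(m ⋆ p, t(p, p, p), p ⋆ m)  →  t(m ⋆ p, t(p, p, p), m ⋆ p)
  Order the arguments:  k ⋆ m ⋆ q ⋆ t(m ⋆ p, t(p, p, p), m ⋆ p)
  Reassemble:  s(p, k ⋆ m ⋆ q ⋆ t(m ⋆ p, t(p, p, p), m ⋆ p))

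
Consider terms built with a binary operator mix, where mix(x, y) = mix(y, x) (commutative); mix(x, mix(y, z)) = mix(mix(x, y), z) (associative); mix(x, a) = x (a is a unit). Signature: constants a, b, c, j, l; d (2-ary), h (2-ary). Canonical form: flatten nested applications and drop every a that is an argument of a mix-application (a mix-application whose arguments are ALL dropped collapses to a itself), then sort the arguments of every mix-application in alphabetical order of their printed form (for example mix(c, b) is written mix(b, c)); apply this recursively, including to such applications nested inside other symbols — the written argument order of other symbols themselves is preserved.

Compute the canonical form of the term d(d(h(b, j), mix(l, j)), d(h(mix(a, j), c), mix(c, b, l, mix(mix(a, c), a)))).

Answer: d(d(h(b, j), mix(j, l)), d(h(j, c), mix(b, c, c, l)))

Derivation:
Work inside:  mix(c, b, l, mix(mix(a, c), a))
Un-nest:  mix(c, b, l, a, c, a)
Unit:  drop a (×2)
Sort:  mix(b, c, c, l)
Rebuild:  d(d(h(b, j), mix(j, l)), d(h(j, c), mix(b, c, c, l)))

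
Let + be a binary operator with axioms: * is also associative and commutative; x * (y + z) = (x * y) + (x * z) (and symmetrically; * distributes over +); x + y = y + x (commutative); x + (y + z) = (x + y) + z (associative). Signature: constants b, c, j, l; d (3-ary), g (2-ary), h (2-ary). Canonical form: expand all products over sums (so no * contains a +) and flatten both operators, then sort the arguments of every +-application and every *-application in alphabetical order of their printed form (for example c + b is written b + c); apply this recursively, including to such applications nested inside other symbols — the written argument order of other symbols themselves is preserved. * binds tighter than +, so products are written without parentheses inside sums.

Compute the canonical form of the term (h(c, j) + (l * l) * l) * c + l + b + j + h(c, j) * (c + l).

Answer: b + c * h(c, j) + c * h(c, j) + c * l * l * l + h(c, j) * l + j + l

Derivation:
Expand products over sums:  c * h(c, j) + c * l * l * l + l + b + j + c * h(c, j) + h(c, j) * l
Order the arguments:  b + c * h(c, j) + c * h(c, j) + c * l * l * l + h(c, j) * l + j + l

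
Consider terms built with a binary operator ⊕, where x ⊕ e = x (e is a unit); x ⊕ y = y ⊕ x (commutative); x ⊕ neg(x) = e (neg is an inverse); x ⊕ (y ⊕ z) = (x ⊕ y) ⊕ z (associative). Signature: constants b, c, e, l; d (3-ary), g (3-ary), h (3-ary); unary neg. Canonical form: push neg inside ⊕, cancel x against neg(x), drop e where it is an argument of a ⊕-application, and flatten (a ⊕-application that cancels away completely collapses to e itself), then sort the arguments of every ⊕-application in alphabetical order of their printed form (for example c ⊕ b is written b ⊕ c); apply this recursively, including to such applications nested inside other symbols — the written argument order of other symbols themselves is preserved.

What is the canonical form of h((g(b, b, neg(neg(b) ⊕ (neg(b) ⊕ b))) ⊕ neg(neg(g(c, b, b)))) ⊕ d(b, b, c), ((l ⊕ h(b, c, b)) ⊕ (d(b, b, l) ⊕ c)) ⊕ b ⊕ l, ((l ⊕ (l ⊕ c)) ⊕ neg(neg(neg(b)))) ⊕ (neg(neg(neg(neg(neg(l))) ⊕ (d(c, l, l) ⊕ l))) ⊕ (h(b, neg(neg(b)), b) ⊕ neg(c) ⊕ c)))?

Descend into:  ((l ⊕ (l ⊕ c)) ⊕ neg(neg(neg(b)))) ⊕ (neg(neg(neg(neg(neg(l))) ⊕ (d(c, l, l) ⊕ l))) ⊕ (h(b, neg(neg(b)), b) ⊕ neg(c) ⊕ c))
Push neg inside:  distribute neg over ⊕ and collapse double neg
Collect terms:  l ⊕ l ⊕ c ⊕ neg(b) ⊕ d(c, l, l) ⊕ h(b, b, b)
Sort arguments:  c ⊕ d(c, l, l) ⊕ h(b, b, b) ⊕ l ⊕ l ⊕ neg(b)
Reassemble:  h(d(b, b, c) ⊕ g(b, b, b) ⊕ g(c, b, b), b ⊕ c ⊕ d(b, b, l) ⊕ h(b, c, b) ⊕ l ⊕ l, c ⊕ d(c, l, l) ⊕ h(b, b, b) ⊕ l ⊕ l ⊕ neg(b))

Answer: h(d(b, b, c) ⊕ g(b, b, b) ⊕ g(c, b, b), b ⊕ c ⊕ d(b, b, l) ⊕ h(b, c, b) ⊕ l ⊕ l, c ⊕ d(c, l, l) ⊕ h(b, b, b) ⊕ l ⊕ l ⊕ neg(b))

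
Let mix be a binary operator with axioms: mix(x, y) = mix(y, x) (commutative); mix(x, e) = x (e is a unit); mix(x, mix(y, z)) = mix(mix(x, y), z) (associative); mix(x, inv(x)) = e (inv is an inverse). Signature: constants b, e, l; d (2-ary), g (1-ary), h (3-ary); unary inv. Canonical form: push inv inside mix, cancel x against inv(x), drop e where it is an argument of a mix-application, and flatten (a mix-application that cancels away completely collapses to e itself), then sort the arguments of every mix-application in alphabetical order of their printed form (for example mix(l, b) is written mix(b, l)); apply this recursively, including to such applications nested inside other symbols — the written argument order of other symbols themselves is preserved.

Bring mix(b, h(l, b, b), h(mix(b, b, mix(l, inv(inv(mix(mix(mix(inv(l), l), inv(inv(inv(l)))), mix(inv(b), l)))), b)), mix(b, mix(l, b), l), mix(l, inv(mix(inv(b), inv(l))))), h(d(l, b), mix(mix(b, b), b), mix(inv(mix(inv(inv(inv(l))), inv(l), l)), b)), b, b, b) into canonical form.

Answer: mix(b, b, b, b, h(d(l, b), mix(b, b, b), mix(b, l)), h(l, b, b), h(mix(b, b, l), mix(b, b, l, l), mix(b, l, l)))

Derivation:
Push inv inside:  distribute inv over mix and collapse double inv
Combine occurrences:  mix(b, b, b, b, h(l, b, b), h(mix(b, b, l), mix(b, b, l, l), mix(b, l, l)), h(d(l, b), mix(b, b, b), mix(b, l)))
Sort arguments:  mix(b, b, b, b, h(d(l, b), mix(b, b, b), mix(b, l)), h(l, b, b), h(mix(b, b, l), mix(b, b, l, l), mix(b, l, l)))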